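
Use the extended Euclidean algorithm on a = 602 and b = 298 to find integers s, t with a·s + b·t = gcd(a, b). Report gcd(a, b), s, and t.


Euclidean algorithm on (602, 298) — divide until remainder is 0:
  602 = 2 · 298 + 6
  298 = 49 · 6 + 4
  6 = 1 · 4 + 2
  4 = 2 · 2 + 0
gcd(602, 298) = 2.
Track Bezout coefficients alongside the remainders: start with r₀ = 602 = a·1 + b·0 (s = 1, t = 0) and r₁ = 298 = a·0 + b·1 (s = 0, t = 1); each new remainder r_{k+1} = r_{k-1} − q_k·r_k inherits s_{k+1} = s_{k-1} − q_k·s_k, t_{k+1} = t_{k-1} − q_k·t_k, so r_k = a·s_k + b·t_k at every step:
  q = 2: r = 6, s = 1 − 2·0 = 1, t = 0 − 2·1 = -2  (check: 602·1 + 298·(-2) = 6)
  q = 49: r = 4, s = 0 − 49·1 = -49, t = 1 − 49·(-2) = 99  (check: 602·(-49) + 298·99 = 4)
  q = 1: r = 2, s = 1 − 1·(-49) = 50, t = -2 − 1·99 = -101  (check: 602·50 + 298·(-101) = 2)
The row with r = 2 (the gcd) gives the Bezout coefficients s = 50, t = -101.
Result: 602 · (50) + 298 · (-101) = 2.

gcd(602, 298) = 2; s = 50, t = -101 (check: 602·50 + 298·(-101) = 2).


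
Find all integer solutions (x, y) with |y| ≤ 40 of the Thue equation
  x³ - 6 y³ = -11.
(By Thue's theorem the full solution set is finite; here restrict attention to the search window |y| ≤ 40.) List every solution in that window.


The equation is x³ - 6y³ = -11. For fixed y, x³ = 6·y³ − 11, so a solution requires the RHS to be a perfect cube.
Strategy: iterate y from -40 to 40, compute RHS = 6·y³ − 11, and check whether it is a (positive or negative) perfect cube.
Check small values of y:
  y = 0: RHS = -11 is not a perfect cube.
  y = 1: RHS = -5 is not a perfect cube.
  y = -1: RHS = -17 is not a perfect cube.
  y = 2: RHS = 37 is not a perfect cube.
  y = -2: RHS = -59 is not a perfect cube.
  y = 3: RHS = 151 is not a perfect cube.
  y = -3: RHS = -173 is not a perfect cube.
Continuing the search up to |y| = 40 finds no solutions either.
No (x, y) in the scanned range satisfies the equation.

No integer solutions with |y| ≤ 40.


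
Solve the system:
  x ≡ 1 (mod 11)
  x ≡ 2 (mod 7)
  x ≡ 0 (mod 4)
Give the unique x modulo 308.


Moduli 11, 7, 4 are pairwise coprime; by CRT there is a unique solution modulo M = 11 · 7 · 4 = 308.
Solve pairwise, accumulating the modulus:
  Start with x ≡ 1 (mod 11).
  Combine with x ≡ 2 (mod 7): since gcd(11, 7) = 1, we get a unique residue mod 77.
    Write x = 1 + 11·t and substitute into x ≡ 2 (mod 7): 11·t ≡ 2 − 1 = 1 (mod 7).
    Reduce coefficients mod 7: 4·t ≡ 1 (mod 7).
    The inverse of 4 mod 7 is 2 (since 4·2 = 8 = 1·7 + 1), so t ≡ 2·1 = 2 ≡ 2 (mod 7).
    Then x = 1 + 11·2 = 23, valid modulo lcm(11, 7) = 77: x ≡ 23 (mod 77).
  Combine with x ≡ 0 (mod 4): since gcd(77, 4) = 1, we get a unique residue mod 308.
    Write x = 23 + 77·t and substitute into x ≡ 0 (mod 4): 77·t ≡ 0 − 23 = -23 (mod 4).
    Reduce coefficients mod 4: 1·t ≡ 1 (mod 4).
    So t ≡ 1 (mod 4).
    Then x = 23 + 77·1 = 100, valid modulo lcm(77, 4) = 308: x ≡ 100 (mod 308).
Verify: 100 mod 11 = 1 ✓, 100 mod 7 = 2 ✓, 100 mod 4 = 0 ✓.

x ≡ 100 (mod 308).


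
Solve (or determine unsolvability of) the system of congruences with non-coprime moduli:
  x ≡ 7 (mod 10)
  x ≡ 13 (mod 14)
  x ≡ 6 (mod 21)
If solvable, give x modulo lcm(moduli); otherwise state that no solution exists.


Moduli 10, 14, 21 are not pairwise coprime, so CRT works modulo lcm(m_i) when all pairwise compatibility conditions hold.
Pairwise compatibility: gcd(m_i, m_j) must divide a_i - a_j for every pair.
Merge one congruence at a time:
  Start: x ≡ 7 (mod 10).
  Combine with x ≡ 13 (mod 14): gcd(10, 14) = 2; 13 - 7 = 6, which IS divisible by 2, so compatible.
    Write x = 7 + 10·t and substitute into x ≡ 13 (mod 14): 10·t ≡ 13 − 7 = 6 (mod 14).
    Divide the congruence (and modulus) by g = 2: 5·t ≡ 3 (mod 7).
    The inverse of 5 mod 7 is 3 (since 5·3 = 15 = 2·7 + 1), so t ≡ 3·3 = 9 ≡ 2 (mod 7).
    Then x = 7 + 10·2 = 27, valid modulo lcm(10, 14) = 70: x ≡ 27 (mod 70).
  Combine with x ≡ 6 (mod 21): gcd(70, 21) = 7; 6 - 27 = -21, which IS divisible by 7, so compatible.
    Write x = 27 + 70·t and substitute into x ≡ 6 (mod 21): 70·t ≡ 6 − 27 = -21 (mod 21).
    Divide the congruence (and modulus) by g = 7: 10·t ≡ -3 (mod 3).
    Reduce coefficients mod 3: 1·t ≡ 0 (mod 3).
    So t ≡ 0 (mod 3).
    Then x = 27 + 70·0 = 27, valid modulo lcm(70, 21) = 210: x ≡ 27 (mod 210).
Verify: 27 mod 10 = 7, 27 mod 14 = 13, 27 mod 21 = 6.

x ≡ 27 (mod 210).


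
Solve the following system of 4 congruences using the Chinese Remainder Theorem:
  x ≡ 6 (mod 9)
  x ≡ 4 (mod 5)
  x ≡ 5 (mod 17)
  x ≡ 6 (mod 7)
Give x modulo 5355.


Product of moduli M = 9 · 5 · 17 · 7 = 5355.
Merge one congruence at a time:
  Start: x ≡ 6 (mod 9).
  Combine with x ≡ 4 (mod 5); new modulus lcm = 45.
    Write x = 6 + 9·t and substitute into x ≡ 4 (mod 5): 9·t ≡ 4 − 6 = -2 (mod 5).
    Reduce coefficients mod 5: 4·t ≡ 3 (mod 5).
    The inverse of 4 mod 5 is 4 (since 4·4 = 16 = 3·5 + 1), so t ≡ 4·3 = 12 ≡ 2 (mod 5).
    Then x = 6 + 9·2 = 24, valid modulo lcm(9, 5) = 45: x ≡ 24 (mod 45).
  Combine with x ≡ 5 (mod 17); new modulus lcm = 765.
    Write x = 24 + 45·t and substitute into x ≡ 5 (mod 17): 45·t ≡ 5 − 24 = -19 (mod 17).
    Reduce coefficients mod 17: 11·t ≡ 15 (mod 17).
    The inverse of 11 mod 17 is 14 (since 11·14 = 154 = 9·17 + 1), so t ≡ 14·15 = 210 ≡ 6 (mod 17).
    Then x = 24 + 45·6 = 294, valid modulo lcm(45, 17) = 765: x ≡ 294 (mod 765).
  Combine with x ≡ 6 (mod 7); new modulus lcm = 5355.
    Write x = 294 + 765·t and substitute into x ≡ 6 (mod 7): 765·t ≡ 6 − 294 = -288 (mod 7).
    Reduce coefficients mod 7: 2·t ≡ 6 (mod 7).
    The inverse of 2 mod 7 is 4 (since 2·4 = 8 = 1·7 + 1), so t ≡ 4·6 = 24 ≡ 3 (mod 7).
    Then x = 294 + 765·3 = 2589, valid modulo lcm(765, 7) = 5355: x ≡ 2589 (mod 5355).
Verify against each original: 2589 mod 9 = 6, 2589 mod 5 = 4, 2589 mod 17 = 5, 2589 mod 7 = 6.

x ≡ 2589 (mod 5355).


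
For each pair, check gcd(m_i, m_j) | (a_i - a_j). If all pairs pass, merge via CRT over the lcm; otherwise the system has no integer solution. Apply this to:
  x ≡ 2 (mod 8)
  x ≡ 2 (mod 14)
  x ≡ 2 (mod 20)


Moduli 8, 14, 20 are not pairwise coprime, so CRT works modulo lcm(m_i) when all pairwise compatibility conditions hold.
Pairwise compatibility: gcd(m_i, m_j) must divide a_i - a_j for every pair.
Merge one congruence at a time:
  Start: x ≡ 2 (mod 8).
  Combine with x ≡ 2 (mod 14): gcd(8, 14) = 2; 2 - 2 = 0, which IS divisible by 2, so compatible.
    Write x = 2 + 8·t and substitute into x ≡ 2 (mod 14): 8·t ≡ 2 − 2 = 0 (mod 14).
    Divide the congruence (and modulus) by g = 2: 4·t ≡ 0 (mod 7).
    The inverse of 4 mod 7 is 2 (since 4·2 = 8 = 1·7 + 1), so t ≡ 2·0 = 0 ≡ 0 (mod 7).
    Then x = 2 + 8·0 = 2, valid modulo lcm(8, 14) = 56: x ≡ 2 (mod 56).
  Combine with x ≡ 2 (mod 20): gcd(56, 20) = 4; 2 - 2 = 0, which IS divisible by 4, so compatible.
    Write x = 2 + 56·t and substitute into x ≡ 2 (mod 20): 56·t ≡ 2 − 2 = 0 (mod 20).
    Divide the congruence (and modulus) by g = 4: 14·t ≡ 0 (mod 5).
    Reduce coefficients mod 5: 4·t ≡ 0 (mod 5).
    The inverse of 4 mod 5 is 4 (since 4·4 = 16 = 3·5 + 1), so t ≡ 4·0 = 0 ≡ 0 (mod 5).
    Then x = 2 + 56·0 = 2, valid modulo lcm(56, 20) = 280: x ≡ 2 (mod 280).
Verify: 2 mod 8 = 2, 2 mod 14 = 2, 2 mod 20 = 2.

x ≡ 2 (mod 280).


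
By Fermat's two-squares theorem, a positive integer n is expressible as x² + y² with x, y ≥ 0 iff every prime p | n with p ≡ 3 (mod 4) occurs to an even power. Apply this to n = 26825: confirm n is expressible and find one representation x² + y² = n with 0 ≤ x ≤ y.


Step 1: Factor n = 26825 = 5^2 · 29 · 37.
Step 2: Check the mod-4 condition on each prime factor: 5 ≡ 1 (mod 4), exponent 2; 29 ≡ 1 (mod 4), exponent 1; 37 ≡ 1 (mod 4), exponent 1.
All primes ≡ 3 (mod 4) appear to even exponent (or don't appear), so by the two-squares theorem n IS expressible as a sum of two squares.
Step 3: Build a representation. Group n = k² · m with k = 5 and m = 29 · 37 = 1073 (a product of primes ≡ 1 (mod 4)); a representation of m scales to one of n via (k·x)² + (k·y)² = k²(x² + y²). Each prime p ≡ 1 (mod 4) is itself a sum of two squares; find a² by testing p − a² for a perfect square:
  29: 29 − 1² = 28, 29 − 2² = 25 = 5² ⇒ 29 = 2² + 5².
  37: 37 − 1² = 36 = 6² ⇒ 37 = 1² + 6².
  Combine using the Brahmagupta–Fibonacci identity (a² + b²)(c² + d²) = (ac − bd)² + (ad + bc)² = (ac + bd)² + (ad − bc)²:
  29 · 37 = 1073: from (2² + 5²)(1² + 6²), take (2·1 − 5·6, 2·6 + 5·1) = (2 − 30, 12 + 5) = (-28, 17); dropping signs (only squares matter) gives (28, 17); check 28² + 17² = 784 + 289 = 1073 ✓.
  Scale by k = 5: (5·28, 5·17) = (140, 85).
Step 4: Order so x ≤ y and verify: 85² + 140² = 7225 + 19600 = 26825 = n. ✓

n = 26825 = 85² + 140² (one valid representation with x ≤ y).


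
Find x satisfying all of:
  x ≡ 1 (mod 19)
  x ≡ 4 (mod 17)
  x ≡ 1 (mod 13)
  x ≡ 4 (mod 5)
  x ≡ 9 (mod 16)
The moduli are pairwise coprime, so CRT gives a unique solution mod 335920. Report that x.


Product of moduli M = 19 · 17 · 13 · 5 · 16 = 335920.
Merge one congruence at a time:
  Start: x ≡ 1 (mod 19).
  Combine with x ≡ 4 (mod 17); new modulus lcm = 323.
    Write x = 1 + 19·t and substitute into x ≡ 4 (mod 17): 19·t ≡ 4 − 1 = 3 (mod 17).
    Reduce coefficients mod 17: 2·t ≡ 3 (mod 17).
    The inverse of 2 mod 17 is 9 (since 2·9 = 18 = 1·17 + 1), so t ≡ 9·3 = 27 ≡ 10 (mod 17).
    Then x = 1 + 19·10 = 191, valid modulo lcm(19, 17) = 323: x ≡ 191 (mod 323).
  Combine with x ≡ 1 (mod 13); new modulus lcm = 4199.
    Write x = 191 + 323·t and substitute into x ≡ 1 (mod 13): 323·t ≡ 1 − 191 = -190 (mod 13).
    Reduce coefficients mod 13: 11·t ≡ 5 (mod 13).
    The inverse of 11 mod 13 is 6 (since 11·6 = 66 = 5·13 + 1), so t ≡ 6·5 = 30 ≡ 4 (mod 13).
    Then x = 191 + 323·4 = 1483, valid modulo lcm(323, 13) = 4199: x ≡ 1483 (mod 4199).
  Combine with x ≡ 4 (mod 5); new modulus lcm = 20995.
    Write x = 1483 + 4199·t and substitute into x ≡ 4 (mod 5): 4199·t ≡ 4 − 1483 = -1479 (mod 5).
    Reduce coefficients mod 5: 4·t ≡ 1 (mod 5).
    The inverse of 4 mod 5 is 4 (since 4·4 = 16 = 3·5 + 1), so t ≡ 4·1 = 4 ≡ 4 (mod 5).
    Then x = 1483 + 4199·4 = 18279, valid modulo lcm(4199, 5) = 20995: x ≡ 18279 (mod 20995).
  Combine with x ≡ 9 (mod 16); new modulus lcm = 335920.
    Write x = 18279 + 20995·t and substitute into x ≡ 9 (mod 16): 20995·t ≡ 9 − 18279 = -18270 (mod 16).
    Reduce coefficients mod 16: 3·t ≡ 2 (mod 16).
    The inverse of 3 mod 16 is 11 (since 3·11 = 33 = 2·16 + 1), so t ≡ 11·2 = 22 ≡ 6 (mod 16).
    Then x = 18279 + 20995·6 = 144249, valid modulo lcm(20995, 16) = 335920: x ≡ 144249 (mod 335920).
Verify against each original: 144249 mod 19 = 1, 144249 mod 17 = 4, 144249 mod 13 = 1, 144249 mod 5 = 4, 144249 mod 16 = 9.

x ≡ 144249 (mod 335920).


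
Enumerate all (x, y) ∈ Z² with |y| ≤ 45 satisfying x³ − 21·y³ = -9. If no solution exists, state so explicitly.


The equation is x³ - 21y³ = -9. For fixed y, x³ = 21·y³ − 9, so a solution requires the RHS to be a perfect cube.
Strategy: iterate y from -45 to 45, compute RHS = 21·y³ − 9, and check whether it is a (positive or negative) perfect cube.
Check small values of y:
  y = 0: RHS = -9 is not a perfect cube.
  y = 1: RHS = 12 is not a perfect cube.
  y = -1: RHS = -30 is not a perfect cube.
  y = 2: RHS = 159 is not a perfect cube.
  y = -2: RHS = -177 is not a perfect cube.
  y = 3: RHS = 558 is not a perfect cube.
  y = -3: RHS = -576 is not a perfect cube.
Continuing the search up to |y| = 45 finds no solutions either.
No (x, y) in the scanned range satisfies the equation.

No integer solutions with |y| ≤ 45.


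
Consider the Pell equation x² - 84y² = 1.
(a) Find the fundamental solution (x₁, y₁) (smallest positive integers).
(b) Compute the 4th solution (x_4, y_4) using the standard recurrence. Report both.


Step 1: Find the fundamental solution (x₁, y₁) of x² - 84y² = 1.
  Expand √84 as a continued fraction. a₀ = ⌊√84⌋ = 9; iterate m_{k+1} = d_k·a_k − m_k, d_{k+1} = (84 − m_{k+1}²)/d_k, a_{k+1} = ⌊(a₀ + m_{k+1})/d_{k+1}⌋ (starting m₀ = 0, d₀ = 1), with convergents p_k = a_k·p_{k-1} + p_{k-2}, q_k = a_k·q_{k-1} + q_{k-2} (p₋₁ = 1, q₋₁ = 0):
  k = 0: a₀ = 9; p₀/q₀ = 9/1; p₀² − 84·q₀² = 81 − 84 = -3.
  k = 1: m = 9, d = 3, a = ⌊(9 + 9)/3⌋ = 6; p/q = (6·9 + 1)/(6·1 + 0) = 55/6; p² − 84·q² = 3025 − 3024 = 1.
  The first convergent with p² − 84·q² = 1 gives the fundamental solution (x₁, y₁) = (55, 6).
Step 2: Apply the recurrence (x_{n+1}, y_{n+1}) = (x₁x_n + 84y₁y_n, x₁y_n + y₁x_n) repeatedly.
  From (x_1, y_1) = (55, 6): x_2 = 55·55 + 84·6·6 = 6049; y_2 = 55·6 + 6·55 = 660.
  From (x_2, y_2) = (6049, 660): x_3 = 55·6049 + 84·6·660 = 665335; y_3 = 55·660 + 6·6049 = 72594.
  From (x_3, y_3) = (665335, 72594): x_4 = 55·665335 + 84·6·72594 = 73180801; y_4 = 55·72594 + 6·665335 = 7984680.
Step 3: Verify x_4² - 84·y_4² = 5355429635001601 - 5355429635001600 = 1 (should be 1). ✓

(x_1, y_1) = (55, 6); (x_4, y_4) = (73180801, 7984680).


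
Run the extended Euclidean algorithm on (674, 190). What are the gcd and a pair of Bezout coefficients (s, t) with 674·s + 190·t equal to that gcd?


Euclidean algorithm on (674, 190) — divide until remainder is 0:
  674 = 3 · 190 + 104
  190 = 1 · 104 + 86
  104 = 1 · 86 + 18
  86 = 4 · 18 + 14
  18 = 1 · 14 + 4
  14 = 3 · 4 + 2
  4 = 2 · 2 + 0
gcd(674, 190) = 2.
Track Bezout coefficients alongside the remainders: start with r₀ = 674 = a·1 + b·0 (s = 1, t = 0) and r₁ = 190 = a·0 + b·1 (s = 0, t = 1); each new remainder r_{k+1} = r_{k-1} − q_k·r_k inherits s_{k+1} = s_{k-1} − q_k·s_k, t_{k+1} = t_{k-1} − q_k·t_k, so r_k = a·s_k + b·t_k at every step:
  q = 3: r = 104, s = 1 − 3·0 = 1, t = 0 − 3·1 = -3  (check: 674·1 + 190·(-3) = 104)
  q = 1: r = 86, s = 0 − 1·1 = -1, t = 1 − 1·(-3) = 4  (check: 674·(-1) + 190·4 = 86)
  q = 1: r = 18, s = 1 − 1·(-1) = 2, t = -3 − 1·4 = -7  (check: 674·2 + 190·(-7) = 18)
  q = 4: r = 14, s = -1 − 4·2 = -9, t = 4 − 4·(-7) = 32  (check: 674·(-9) + 190·32 = 14)
  q = 1: r = 4, s = 2 − 1·(-9) = 11, t = -7 − 1·32 = -39  (check: 674·11 + 190·(-39) = 4)
  q = 3: r = 2, s = -9 − 3·11 = -42, t = 32 − 3·(-39) = 149  (check: 674·(-42) + 190·149 = 2)
The row with r = 2 (the gcd) gives the Bezout coefficients s = -42, t = 149.
Result: 674 · (-42) + 190 · (149) = 2.

gcd(674, 190) = 2; s = -42, t = 149 (check: 674·(-42) + 190·149 = 2).


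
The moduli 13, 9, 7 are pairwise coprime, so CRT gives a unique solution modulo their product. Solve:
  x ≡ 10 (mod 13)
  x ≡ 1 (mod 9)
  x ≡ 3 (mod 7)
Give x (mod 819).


Moduli 13, 9, 7 are pairwise coprime; by CRT there is a unique solution modulo M = 13 · 9 · 7 = 819.
Solve pairwise, accumulating the modulus:
  Start with x ≡ 10 (mod 13).
  Combine with x ≡ 1 (mod 9): since gcd(13, 9) = 1, we get a unique residue mod 117.
    Write x = 10 + 13·t and substitute into x ≡ 1 (mod 9): 13·t ≡ 1 − 10 = -9 (mod 9).
    Reduce coefficients mod 9: 4·t ≡ 0 (mod 9).
    The inverse of 4 mod 9 is 7 (since 4·7 = 28 = 3·9 + 1), so t ≡ 7·0 = 0 ≡ 0 (mod 9).
    Then x = 10 + 13·0 = 10, valid modulo lcm(13, 9) = 117: x ≡ 10 (mod 117).
  Combine with x ≡ 3 (mod 7): since gcd(117, 7) = 1, we get a unique residue mod 819.
    Write x = 10 + 117·t and substitute into x ≡ 3 (mod 7): 117·t ≡ 3 − 10 = -7 (mod 7).
    Reduce coefficients mod 7: 5·t ≡ 0 (mod 7).
    The inverse of 5 mod 7 is 3 (since 5·3 = 15 = 2·7 + 1), so t ≡ 3·0 = 0 ≡ 0 (mod 7).
    Then x = 10 + 117·0 = 10, valid modulo lcm(117, 7) = 819: x ≡ 10 (mod 819).
Verify: 10 mod 13 = 10 ✓, 10 mod 9 = 1 ✓, 10 mod 7 = 3 ✓.

x ≡ 10 (mod 819).


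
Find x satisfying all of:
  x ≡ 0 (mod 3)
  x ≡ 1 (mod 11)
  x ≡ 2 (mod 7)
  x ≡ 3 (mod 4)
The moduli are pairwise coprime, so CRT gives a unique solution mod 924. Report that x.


Product of moduli M = 3 · 11 · 7 · 4 = 924.
Merge one congruence at a time:
  Start: x ≡ 0 (mod 3).
  Combine with x ≡ 1 (mod 11); new modulus lcm = 33.
    Write x = 0 + 3·t and substitute into x ≡ 1 (mod 11): 3·t ≡ 1 − 0 = 1 (mod 11).
    The inverse of 3 mod 11 is 4 (since 3·4 = 12 = 1·11 + 1), so t ≡ 4·1 = 4 ≡ 4 (mod 11).
    Then x = 0 + 3·4 = 12, valid modulo lcm(3, 11) = 33: x ≡ 12 (mod 33).
  Combine with x ≡ 2 (mod 7); new modulus lcm = 231.
    Write x = 12 + 33·t and substitute into x ≡ 2 (mod 7): 33·t ≡ 2 − 12 = -10 (mod 7).
    Reduce coefficients mod 7: 5·t ≡ 4 (mod 7).
    The inverse of 5 mod 7 is 3 (since 5·3 = 15 = 2·7 + 1), so t ≡ 3·4 = 12 ≡ 5 (mod 7).
    Then x = 12 + 33·5 = 177, valid modulo lcm(33, 7) = 231: x ≡ 177 (mod 231).
  Combine with x ≡ 3 (mod 4); new modulus lcm = 924.
    Write x = 177 + 231·t and substitute into x ≡ 3 (mod 4): 231·t ≡ 3 − 177 = -174 (mod 4).
    Reduce coefficients mod 4: 3·t ≡ 2 (mod 4).
    The inverse of 3 mod 4 is 3 (since 3·3 = 9 = 2·4 + 1), so t ≡ 3·2 = 6 ≡ 2 (mod 4).
    Then x = 177 + 231·2 = 639, valid modulo lcm(231, 4) = 924: x ≡ 639 (mod 924).
Verify against each original: 639 mod 3 = 0, 639 mod 11 = 1, 639 mod 7 = 2, 639 mod 4 = 3.

x ≡ 639 (mod 924).


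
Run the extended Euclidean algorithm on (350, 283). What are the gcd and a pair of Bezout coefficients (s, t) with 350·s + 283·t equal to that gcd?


Euclidean algorithm on (350, 283) — divide until remainder is 0:
  350 = 1 · 283 + 67
  283 = 4 · 67 + 15
  67 = 4 · 15 + 7
  15 = 2 · 7 + 1
  7 = 7 · 1 + 0
gcd(350, 283) = 1.
Track Bezout coefficients alongside the remainders: start with r₀ = 350 = a·1 + b·0 (s = 1, t = 0) and r₁ = 283 = a·0 + b·1 (s = 0, t = 1); each new remainder r_{k+1} = r_{k-1} − q_k·r_k inherits s_{k+1} = s_{k-1} − q_k·s_k, t_{k+1} = t_{k-1} − q_k·t_k, so r_k = a·s_k + b·t_k at every step:
  q = 1: r = 67, s = 1 − 1·0 = 1, t = 0 − 1·1 = -1  (check: 350·1 + 283·(-1) = 67)
  q = 4: r = 15, s = 0 − 4·1 = -4, t = 1 − 4·(-1) = 5  (check: 350·(-4) + 283·5 = 15)
  q = 4: r = 7, s = 1 − 4·(-4) = 17, t = -1 − 4·5 = -21  (check: 350·17 + 283·(-21) = 7)
  q = 2: r = 1, s = -4 − 2·17 = -38, t = 5 − 2·(-21) = 47  (check: 350·(-38) + 283·47 = 1)
The row with r = 1 (the gcd) gives the Bezout coefficients s = -38, t = 47.
Result: 350 · (-38) + 283 · (47) = 1.

gcd(350, 283) = 1; s = -38, t = 47 (check: 350·(-38) + 283·47 = 1).


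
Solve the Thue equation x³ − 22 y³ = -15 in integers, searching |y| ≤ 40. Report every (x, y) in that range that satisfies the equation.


The equation is x³ - 22y³ = -15. For fixed y, x³ = 22·y³ − 15, so a solution requires the RHS to be a perfect cube.
Strategy: iterate y from -40 to 40, compute RHS = 22·y³ − 15, and check whether it is a (positive or negative) perfect cube.
Check small values of y:
  y = 0: RHS = -15 is not a perfect cube.
  y = 1: RHS = 7 is not a perfect cube.
  y = -1: RHS = -37 is not a perfect cube.
  y = 2: RHS = 161 is not a perfect cube.
  y = -2: RHS = -191 is not a perfect cube.
  y = 3: RHS = 579 is not a perfect cube.
  y = -3: RHS = -609 is not a perfect cube.
Continuing the search up to |y| = 40 finds no solutions either.
No (x, y) in the scanned range satisfies the equation.

No integer solutions with |y| ≤ 40.


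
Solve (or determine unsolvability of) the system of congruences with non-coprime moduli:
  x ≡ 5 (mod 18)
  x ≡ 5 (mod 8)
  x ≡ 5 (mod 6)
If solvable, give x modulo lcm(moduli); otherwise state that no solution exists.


Moduli 18, 8, 6 are not pairwise coprime, so CRT works modulo lcm(m_i) when all pairwise compatibility conditions hold.
Pairwise compatibility: gcd(m_i, m_j) must divide a_i - a_j for every pair.
Merge one congruence at a time:
  Start: x ≡ 5 (mod 18).
  Combine with x ≡ 5 (mod 8): gcd(18, 8) = 2; 5 - 5 = 0, which IS divisible by 2, so compatible.
    Write x = 5 + 18·t and substitute into x ≡ 5 (mod 8): 18·t ≡ 5 − 5 = 0 (mod 8).
    Divide the congruence (and modulus) by g = 2: 9·t ≡ 0 (mod 4).
    Reduce coefficients mod 4: 1·t ≡ 0 (mod 4).
    So t ≡ 0 (mod 4).
    Then x = 5 + 18·0 = 5, valid modulo lcm(18, 8) = 72: x ≡ 5 (mod 72).
  Combine with x ≡ 5 (mod 6): gcd(72, 6) = 6; 5 - 5 = 0, which IS divisible by 6, so compatible.
    Write x = 5 + 72·t and substitute into x ≡ 5 (mod 6): 72·t ≡ 5 − 5 = 0 (mod 6).
    Divide the congruence (and modulus) by g = 6: 12·t ≡ 0 (mod 1).
    Modulo 1 every t works; take t = 0.
    Then x = 5 + 72·0 = 5, valid modulo lcm(72, 6) = 72: x ≡ 5 (mod 72).
Verify: 5 mod 18 = 5, 5 mod 8 = 5, 5 mod 6 = 5.

x ≡ 5 (mod 72).


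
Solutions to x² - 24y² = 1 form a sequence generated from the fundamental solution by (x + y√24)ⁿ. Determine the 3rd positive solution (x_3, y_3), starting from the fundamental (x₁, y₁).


Step 1: Find the fundamental solution (x₁, y₁) of x² - 24y² = 1.
  Expand √24 as a continued fraction. a₀ = ⌊√24⌋ = 4; iterate m_{k+1} = d_k·a_k − m_k, d_{k+1} = (24 − m_{k+1}²)/d_k, a_{k+1} = ⌊(a₀ + m_{k+1})/d_{k+1}⌋ (starting m₀ = 0, d₀ = 1), with convergents p_k = a_k·p_{k-1} + p_{k-2}, q_k = a_k·q_{k-1} + q_{k-2} (p₋₁ = 1, q₋₁ = 0):
  k = 0: a₀ = 4; p₀/q₀ = 4/1; p₀² − 24·q₀² = 16 − 24 = -8.
  k = 1: m = 4, d = 8, a = ⌊(4 + 4)/8⌋ = 1; p/q = (1·4 + 1)/(1·1 + 0) = 5/1; p² − 24·q² = 25 − 24 = 1.
  The first convergent with p² − 24·q² = 1 gives the fundamental solution (x₁, y₁) = (5, 1).
Step 2: Apply the recurrence (x_{n+1}, y_{n+1}) = (x₁x_n + 24y₁y_n, x₁y_n + y₁x_n) repeatedly.
  From (x_1, y_1) = (5, 1): x_2 = 5·5 + 24·1·1 = 49; y_2 = 5·1 + 1·5 = 10.
  From (x_2, y_2) = (49, 10): x_3 = 5·49 + 24·1·10 = 485; y_3 = 5·10 + 1·49 = 99.
Step 3: Verify x_3² - 24·y_3² = 235225 - 235224 = 1 (should be 1). ✓

(x_1, y_1) = (5, 1); (x_3, y_3) = (485, 99).


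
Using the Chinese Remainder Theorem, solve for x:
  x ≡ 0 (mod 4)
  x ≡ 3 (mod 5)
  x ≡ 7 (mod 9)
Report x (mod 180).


Moduli 4, 5, 9 are pairwise coprime; by CRT there is a unique solution modulo M = 4 · 5 · 9 = 180.
Solve pairwise, accumulating the modulus:
  Start with x ≡ 0 (mod 4).
  Combine with x ≡ 3 (mod 5): since gcd(4, 5) = 1, we get a unique residue mod 20.
    Write x = 0 + 4·t and substitute into x ≡ 3 (mod 5): 4·t ≡ 3 − 0 = 3 (mod 5).
    The inverse of 4 mod 5 is 4 (since 4·4 = 16 = 3·5 + 1), so t ≡ 4·3 = 12 ≡ 2 (mod 5).
    Then x = 0 + 4·2 = 8, valid modulo lcm(4, 5) = 20: x ≡ 8 (mod 20).
  Combine with x ≡ 7 (mod 9): since gcd(20, 9) = 1, we get a unique residue mod 180.
    Write x = 8 + 20·t and substitute into x ≡ 7 (mod 9): 20·t ≡ 7 − 8 = -1 (mod 9).
    Reduce coefficients mod 9: 2·t ≡ 8 (mod 9).
    The inverse of 2 mod 9 is 5 (since 2·5 = 10 = 1·9 + 1), so t ≡ 5·8 = 40 ≡ 4 (mod 9).
    Then x = 8 + 20·4 = 88, valid modulo lcm(20, 9) = 180: x ≡ 88 (mod 180).
Verify: 88 mod 4 = 0 ✓, 88 mod 5 = 3 ✓, 88 mod 9 = 7 ✓.

x ≡ 88 (mod 180).


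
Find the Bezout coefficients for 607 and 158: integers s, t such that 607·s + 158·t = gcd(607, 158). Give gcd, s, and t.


Euclidean algorithm on (607, 158) — divide until remainder is 0:
  607 = 3 · 158 + 133
  158 = 1 · 133 + 25
  133 = 5 · 25 + 8
  25 = 3 · 8 + 1
  8 = 8 · 1 + 0
gcd(607, 158) = 1.
Track Bezout coefficients alongside the remainders: start with r₀ = 607 = a·1 + b·0 (s = 1, t = 0) and r₁ = 158 = a·0 + b·1 (s = 0, t = 1); each new remainder r_{k+1} = r_{k-1} − q_k·r_k inherits s_{k+1} = s_{k-1} − q_k·s_k, t_{k+1} = t_{k-1} − q_k·t_k, so r_k = a·s_k + b·t_k at every step:
  q = 3: r = 133, s = 1 − 3·0 = 1, t = 0 − 3·1 = -3  (check: 607·1 + 158·(-3) = 133)
  q = 1: r = 25, s = 0 − 1·1 = -1, t = 1 − 1·(-3) = 4  (check: 607·(-1) + 158·4 = 25)
  q = 5: r = 8, s = 1 − 5·(-1) = 6, t = -3 − 5·4 = -23  (check: 607·6 + 158·(-23) = 8)
  q = 3: r = 1, s = -1 − 3·6 = -19, t = 4 − 3·(-23) = 73  (check: 607·(-19) + 158·73 = 1)
The row with r = 1 (the gcd) gives the Bezout coefficients s = -19, t = 73.
Result: 607 · (-19) + 158 · (73) = 1.

gcd(607, 158) = 1; s = -19, t = 73 (check: 607·(-19) + 158·73 = 1).


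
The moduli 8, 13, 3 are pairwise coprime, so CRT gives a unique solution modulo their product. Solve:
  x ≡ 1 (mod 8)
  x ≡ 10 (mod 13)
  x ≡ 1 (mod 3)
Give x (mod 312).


Moduli 8, 13, 3 are pairwise coprime; by CRT there is a unique solution modulo M = 8 · 13 · 3 = 312.
Solve pairwise, accumulating the modulus:
  Start with x ≡ 1 (mod 8).
  Combine with x ≡ 10 (mod 13): since gcd(8, 13) = 1, we get a unique residue mod 104.
    Write x = 1 + 8·t and substitute into x ≡ 10 (mod 13): 8·t ≡ 10 − 1 = 9 (mod 13).
    The inverse of 8 mod 13 is 5 (since 8·5 = 40 = 3·13 + 1), so t ≡ 5·9 = 45 ≡ 6 (mod 13).
    Then x = 1 + 8·6 = 49, valid modulo lcm(8, 13) = 104: x ≡ 49 (mod 104).
  Combine with x ≡ 1 (mod 3): since gcd(104, 3) = 1, we get a unique residue mod 312.
    Write x = 49 + 104·t and substitute into x ≡ 1 (mod 3): 104·t ≡ 1 − 49 = -48 (mod 3).
    Reduce coefficients mod 3: 2·t ≡ 0 (mod 3).
    The inverse of 2 mod 3 is 2 (since 2·2 = 4 = 1·3 + 1), so t ≡ 2·0 = 0 ≡ 0 (mod 3).
    Then x = 49 + 104·0 = 49, valid modulo lcm(104, 3) = 312: x ≡ 49 (mod 312).
Verify: 49 mod 8 = 1 ✓, 49 mod 13 = 10 ✓, 49 mod 3 = 1 ✓.

x ≡ 49 (mod 312).


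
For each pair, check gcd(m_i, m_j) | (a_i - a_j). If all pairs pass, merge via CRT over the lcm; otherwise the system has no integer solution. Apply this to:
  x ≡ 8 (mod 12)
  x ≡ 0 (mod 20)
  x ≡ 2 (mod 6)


Moduli 12, 20, 6 are not pairwise coprime, so CRT works modulo lcm(m_i) when all pairwise compatibility conditions hold.
Pairwise compatibility: gcd(m_i, m_j) must divide a_i - a_j for every pair.
Merge one congruence at a time:
  Start: x ≡ 8 (mod 12).
  Combine with x ≡ 0 (mod 20): gcd(12, 20) = 4; 0 - 8 = -8, which IS divisible by 4, so compatible.
    Write x = 8 + 12·t and substitute into x ≡ 0 (mod 20): 12·t ≡ 0 − 8 = -8 (mod 20).
    Divide the congruence (and modulus) by g = 4: 3·t ≡ -2 (mod 5).
    Reduce coefficients mod 5: 3·t ≡ 3 (mod 5).
    The inverse of 3 mod 5 is 2 (since 3·2 = 6 = 1·5 + 1), so t ≡ 2·3 = 6 ≡ 1 (mod 5).
    Then x = 8 + 12·1 = 20, valid modulo lcm(12, 20) = 60: x ≡ 20 (mod 60).
  Combine with x ≡ 2 (mod 6): gcd(60, 6) = 6; 2 - 20 = -18, which IS divisible by 6, so compatible.
    Write x = 20 + 60·t and substitute into x ≡ 2 (mod 6): 60·t ≡ 2 − 20 = -18 (mod 6).
    Divide the congruence (and modulus) by g = 6: 10·t ≡ -3 (mod 1).
    Modulo 1 every t works; take t = 0.
    Then x = 20 + 60·0 = 20, valid modulo lcm(60, 6) = 60: x ≡ 20 (mod 60).
Verify: 20 mod 12 = 8, 20 mod 20 = 0, 20 mod 6 = 2.

x ≡ 20 (mod 60).


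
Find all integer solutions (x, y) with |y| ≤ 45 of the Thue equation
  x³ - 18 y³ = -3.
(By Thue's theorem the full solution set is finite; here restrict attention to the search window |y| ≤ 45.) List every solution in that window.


The equation is x³ - 18y³ = -3. For fixed y, x³ = 18·y³ − 3, so a solution requires the RHS to be a perfect cube.
Strategy: iterate y from -45 to 45, compute RHS = 18·y³ − 3, and check whether it is a (positive or negative) perfect cube.
Check small values of y:
  y = 0: RHS = -3 is not a perfect cube.
  y = 1: RHS = 15 is not a perfect cube.
  y = -1: RHS = -21 is not a perfect cube.
  y = 2: RHS = 141 is not a perfect cube.
  y = -2: RHS = -147 is not a perfect cube.
  y = 3: RHS = 483 is not a perfect cube.
  y = -3: RHS = -489 is not a perfect cube.
Continuing the search up to |y| = 45 finds no solutions either.
No (x, y) in the scanned range satisfies the equation.

No integer solutions with |y| ≤ 45.


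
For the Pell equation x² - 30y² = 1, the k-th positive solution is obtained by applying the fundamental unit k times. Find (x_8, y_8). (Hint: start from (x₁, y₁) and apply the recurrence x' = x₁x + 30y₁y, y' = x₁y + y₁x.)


Step 1: Find the fundamental solution (x₁, y₁) of x² - 30y² = 1.
  Expand √30 as a continued fraction. a₀ = ⌊√30⌋ = 5; iterate m_{k+1} = d_k·a_k − m_k, d_{k+1} = (30 − m_{k+1}²)/d_k, a_{k+1} = ⌊(a₀ + m_{k+1})/d_{k+1}⌋ (starting m₀ = 0, d₀ = 1), with convergents p_k = a_k·p_{k-1} + p_{k-2}, q_k = a_k·q_{k-1} + q_{k-2} (p₋₁ = 1, q₋₁ = 0):
  k = 0: a₀ = 5; p₀/q₀ = 5/1; p₀² − 30·q₀² = 25 − 30 = -5.
  k = 1: m = 5, d = 5, a = ⌊(5 + 5)/5⌋ = 2; p/q = (2·5 + 1)/(2·1 + 0) = 11/2; p² − 30·q² = 121 − 120 = 1.
  The first convergent with p² − 30·q² = 1 gives the fundamental solution (x₁, y₁) = (11, 2).
Step 2: Apply the recurrence (x_{n+1}, y_{n+1}) = (x₁x_n + 30y₁y_n, x₁y_n + y₁x_n) repeatedly.
  From (x_1, y_1) = (11, 2): x_2 = 11·11 + 30·2·2 = 241; y_2 = 11·2 + 2·11 = 44.
  From (x_2, y_2) = (241, 44): x_3 = 11·241 + 30·2·44 = 5291; y_3 = 11·44 + 2·241 = 966.
  From (x_3, y_3) = (5291, 966): x_4 = 11·5291 + 30·2·966 = 116161; y_4 = 11·966 + 2·5291 = 21208.
  From (x_4, y_4) = (116161, 21208): x_5 = 11·116161 + 30·2·21208 = 2550251; y_5 = 11·21208 + 2·116161 = 465610.
  From (x_5, y_5) = (2550251, 465610): x_6 = 11·2550251 + 30·2·465610 = 55989361; y_6 = 11·465610 + 2·2550251 = 10222212.
  From (x_6, y_6) = (55989361, 10222212): x_7 = 11·55989361 + 30·2·10222212 = 1229215691; y_7 = 11·10222212 + 2·55989361 = 224423054.
  From (x_7, y_7) = (1229215691, 224423054): x_8 = 11·1229215691 + 30·2·224423054 = 26986755841; y_8 = 11·224423054 + 2·1229215691 = 4927084976.
Step 3: Verify x_8² - 30·y_8² = 728284990821747617281 - 728284990821747617280 = 1 (should be 1). ✓

(x_1, y_1) = (11, 2); (x_8, y_8) = (26986755841, 4927084976).


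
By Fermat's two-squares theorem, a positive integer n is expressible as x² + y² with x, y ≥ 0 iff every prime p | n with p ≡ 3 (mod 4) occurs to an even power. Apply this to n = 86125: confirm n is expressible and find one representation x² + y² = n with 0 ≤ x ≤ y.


Step 1: Factor n = 86125 = 5^3 · 13 · 53.
Step 2: Check the mod-4 condition on each prime factor: 5 ≡ 1 (mod 4), exponent 3; 13 ≡ 1 (mod 4), exponent 1; 53 ≡ 1 (mod 4), exponent 1.
All primes ≡ 3 (mod 4) appear to even exponent (or don't appear), so by the two-squares theorem n IS expressible as a sum of two squares.
Step 3: Build a representation. Group n = k² · m with k = 5 and m = 5 · 13 · 53 = 3445 (a product of primes ≡ 1 (mod 4)); a representation of m scales to one of n via (k·x)² + (k·y)² = k²(x² + y²). Each prime p ≡ 1 (mod 4) is itself a sum of two squares; find a² by testing p − a² for a perfect square:
  5: 5 − 1² = 4 = 2² ⇒ 5 = 1² + 2².
  13: 13 − 1² = 12, 13 − 2² = 9 = 3² ⇒ 13 = 2² + 3².
  53: 53 − 1² = 52, 53 − 2² = 49 = 7² ⇒ 53 = 2² + 7².
  Combine using the Brahmagupta–Fibonacci identity (a² + b²)(c² + d²) = (ac − bd)² + (ad + bc)² = (ac + bd)² + (ad − bc)²:
  5 · 13 = 65: from (1² + 2²)(2² + 3²), take (1·2 − 2·3, 1·3 + 2·2) = (2 − 6, 3 + 4) = (-4, 7); dropping signs (only squares matter) gives (4, 7); check 4² + 7² = 16 + 49 = 65 ✓.
  65 · 53 = 3445: from (4² + 7²)(2² + 7²), take (4·2 − 7·7, 4·7 + 7·2) = (8 − 49, 28 + 14) = (-41, 42); dropping signs (only squares matter) gives (41, 42); check 41² + 42² = 1681 + 1764 = 3445 ✓.
  Scale by k = 5: (5·41, 5·42) = (205, 210).
Step 4: Order so x ≤ y and verify: 205² + 210² = 42025 + 44100 = 86125 = n. ✓

n = 86125 = 205² + 210² (one valid representation with x ≤ y).


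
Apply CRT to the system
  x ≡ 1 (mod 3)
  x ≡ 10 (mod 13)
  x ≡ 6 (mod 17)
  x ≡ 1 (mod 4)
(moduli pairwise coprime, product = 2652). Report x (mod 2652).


Product of moduli M = 3 · 13 · 17 · 4 = 2652.
Merge one congruence at a time:
  Start: x ≡ 1 (mod 3).
  Combine with x ≡ 10 (mod 13); new modulus lcm = 39.
    Write x = 1 + 3·t and substitute into x ≡ 10 (mod 13): 3·t ≡ 10 − 1 = 9 (mod 13).
    The inverse of 3 mod 13 is 9 (since 3·9 = 27 = 2·13 + 1), so t ≡ 9·9 = 81 ≡ 3 (mod 13).
    Then x = 1 + 3·3 = 10, valid modulo lcm(3, 13) = 39: x ≡ 10 (mod 39).
  Combine with x ≡ 6 (mod 17); new modulus lcm = 663.
    Write x = 10 + 39·t and substitute into x ≡ 6 (mod 17): 39·t ≡ 6 − 10 = -4 (mod 17).
    Reduce coefficients mod 17: 5·t ≡ 13 (mod 17).
    The inverse of 5 mod 17 is 7 (since 5·7 = 35 = 2·17 + 1), so t ≡ 7·13 = 91 ≡ 6 (mod 17).
    Then x = 10 + 39·6 = 244, valid modulo lcm(39, 17) = 663: x ≡ 244 (mod 663).
  Combine with x ≡ 1 (mod 4); new modulus lcm = 2652.
    Write x = 244 + 663·t and substitute into x ≡ 1 (mod 4): 663·t ≡ 1 − 244 = -243 (mod 4).
    Reduce coefficients mod 4: 3·t ≡ 1 (mod 4).
    The inverse of 3 mod 4 is 3 (since 3·3 = 9 = 2·4 + 1), so t ≡ 3·1 = 3 ≡ 3 (mod 4).
    Then x = 244 + 663·3 = 2233, valid modulo lcm(663, 4) = 2652: x ≡ 2233 (mod 2652).
Verify against each original: 2233 mod 3 = 1, 2233 mod 13 = 10, 2233 mod 17 = 6, 2233 mod 4 = 1.

x ≡ 2233 (mod 2652).


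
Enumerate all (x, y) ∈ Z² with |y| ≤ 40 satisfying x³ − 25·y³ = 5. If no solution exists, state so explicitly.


The equation is x³ - 25y³ = 5. For fixed y, x³ = 25·y³ + 5, so a solution requires the RHS to be a perfect cube.
Strategy: iterate y from -40 to 40, compute RHS = 25·y³ + 5, and check whether it is a (positive or negative) perfect cube.
Check small values of y:
  y = 0: RHS = 5 is not a perfect cube.
  y = 1: RHS = 30 is not a perfect cube.
  y = -1: RHS = -20 is not a perfect cube.
  y = 2: RHS = 205 is not a perfect cube.
  y = -2: RHS = -195 is not a perfect cube.
  y = 3: RHS = 680 is not a perfect cube.
  y = -3: RHS = -670 is not a perfect cube.
Continuing the search up to |y| = 40 finds no solutions either.
No (x, y) in the scanned range satisfies the equation.

No integer solutions with |y| ≤ 40.


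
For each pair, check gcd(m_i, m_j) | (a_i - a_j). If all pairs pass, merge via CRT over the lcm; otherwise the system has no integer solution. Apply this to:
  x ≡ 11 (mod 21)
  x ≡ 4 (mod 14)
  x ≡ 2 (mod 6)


Moduli 21, 14, 6 are not pairwise coprime, so CRT works modulo lcm(m_i) when all pairwise compatibility conditions hold.
Pairwise compatibility: gcd(m_i, m_j) must divide a_i - a_j for every pair.
Merge one congruence at a time:
  Start: x ≡ 11 (mod 21).
  Combine with x ≡ 4 (mod 14): gcd(21, 14) = 7; 4 - 11 = -7, which IS divisible by 7, so compatible.
    Write x = 11 + 21·t and substitute into x ≡ 4 (mod 14): 21·t ≡ 4 − 11 = -7 (mod 14).
    Divide the congruence (and modulus) by g = 7: 3·t ≡ -1 (mod 2).
    Reduce coefficients mod 2: 1·t ≡ 1 (mod 2).
    So t ≡ 1 (mod 2).
    Then x = 11 + 21·1 = 32, valid modulo lcm(21, 14) = 42: x ≡ 32 (mod 42).
  Combine with x ≡ 2 (mod 6): gcd(42, 6) = 6; 2 - 32 = -30, which IS divisible by 6, so compatible.
    Write x = 32 + 42·t and substitute into x ≡ 2 (mod 6): 42·t ≡ 2 − 32 = -30 (mod 6).
    Divide the congruence (and modulus) by g = 6: 7·t ≡ -5 (mod 1).
    Modulo 1 every t works; take t = 0.
    Then x = 32 + 42·0 = 32, valid modulo lcm(42, 6) = 42: x ≡ 32 (mod 42).
Verify: 32 mod 21 = 11, 32 mod 14 = 4, 32 mod 6 = 2.

x ≡ 32 (mod 42).


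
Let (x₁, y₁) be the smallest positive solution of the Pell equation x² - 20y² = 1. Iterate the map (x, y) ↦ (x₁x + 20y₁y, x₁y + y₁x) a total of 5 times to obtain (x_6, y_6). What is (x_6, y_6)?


Step 1: Find the fundamental solution (x₁, y₁) of x² - 20y² = 1.
  Expand √20 as a continued fraction. a₀ = ⌊√20⌋ = 4; iterate m_{k+1} = d_k·a_k − m_k, d_{k+1} = (20 − m_{k+1}²)/d_k, a_{k+1} = ⌊(a₀ + m_{k+1})/d_{k+1}⌋ (starting m₀ = 0, d₀ = 1), with convergents p_k = a_k·p_{k-1} + p_{k-2}, q_k = a_k·q_{k-1} + q_{k-2} (p₋₁ = 1, q₋₁ = 0):
  k = 0: a₀ = 4; p₀/q₀ = 4/1; p₀² − 20·q₀² = 16 − 20 = -4.
  k = 1: m = 4, d = 4, a = ⌊(4 + 4)/4⌋ = 2; p/q = (2·4 + 1)/(2·1 + 0) = 9/2; p² − 20·q² = 81 − 80 = 1.
  The first convergent with p² − 20·q² = 1 gives the fundamental solution (x₁, y₁) = (9, 2).
Step 2: Apply the recurrence (x_{n+1}, y_{n+1}) = (x₁x_n + 20y₁y_n, x₁y_n + y₁x_n) repeatedly.
  From (x_1, y_1) = (9, 2): x_2 = 9·9 + 20·2·2 = 161; y_2 = 9·2 + 2·9 = 36.
  From (x_2, y_2) = (161, 36): x_3 = 9·161 + 20·2·36 = 2889; y_3 = 9·36 + 2·161 = 646.
  From (x_3, y_3) = (2889, 646): x_4 = 9·2889 + 20·2·646 = 51841; y_4 = 9·646 + 2·2889 = 11592.
  From (x_4, y_4) = (51841, 11592): x_5 = 9·51841 + 20·2·11592 = 930249; y_5 = 9·11592 + 2·51841 = 208010.
  From (x_5, y_5) = (930249, 208010): x_6 = 9·930249 + 20·2·208010 = 16692641; y_6 = 9·208010 + 2·930249 = 3732588.
Step 3: Verify x_6² - 20·y_6² = 278644263554881 - 278644263554880 = 1 (should be 1). ✓

(x_1, y_1) = (9, 2); (x_6, y_6) = (16692641, 3732588).


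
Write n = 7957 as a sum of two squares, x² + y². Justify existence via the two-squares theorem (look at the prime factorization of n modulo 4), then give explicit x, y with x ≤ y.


Step 1: Factor n = 7957 = 73 · 109.
Step 2: Check the mod-4 condition on each prime factor: 73 ≡ 1 (mod 4), exponent 1; 109 ≡ 1 (mod 4), exponent 1.
All primes ≡ 3 (mod 4) appear to even exponent (or don't appear), so by the two-squares theorem n IS expressible as a sum of two squares.
Step 3: Build a representation. Here n = 73 · 109 is a product of primes ≡ 1 (mod 4). Each prime p ≡ 1 (mod 4) is itself a sum of two squares; find a² by testing p − a² for a perfect square:
  73: 73 − 1² = 72, 73 − 2² = 69, 73 − 3² = 64 = 8² ⇒ 73 = 3² + 8².
  109: 109 − 1² = 108, 109 − 2² = 105, 109 − 3² = 100 = 10² ⇒ 109 = 3² + 10².
  Combine using the Brahmagupta–Fibonacci identity (a² + b²)(c² + d²) = (ac − bd)² + (ad + bc)² = (ac + bd)² + (ad − bc)²:
  73 · 109 = 7957: from (3² + 8²)(3² + 10²), take (3·3 − 8·10, 3·10 + 8·3) = (9 − 80, 30 + 24) = (-71, 54); dropping signs (only squares matter) gives (71, 54); check 71² + 54² = 5041 + 2916 = 7957 ✓.
Step 4: Order so x ≤ y and verify: 54² + 71² = 2916 + 5041 = 7957 = n. ✓

n = 7957 = 54² + 71² (one valid representation with x ≤ y).


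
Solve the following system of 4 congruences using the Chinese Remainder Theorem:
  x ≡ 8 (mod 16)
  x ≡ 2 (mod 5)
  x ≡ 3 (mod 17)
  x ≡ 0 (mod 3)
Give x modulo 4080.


Product of moduli M = 16 · 5 · 17 · 3 = 4080.
Merge one congruence at a time:
  Start: x ≡ 8 (mod 16).
  Combine with x ≡ 2 (mod 5); new modulus lcm = 80.
    Write x = 8 + 16·t and substitute into x ≡ 2 (mod 5): 16·t ≡ 2 − 8 = -6 (mod 5).
    Reduce coefficients mod 5: 1·t ≡ 4 (mod 5).
    So t ≡ 4 (mod 5).
    Then x = 8 + 16·4 = 72, valid modulo lcm(16, 5) = 80: x ≡ 72 (mod 80).
  Combine with x ≡ 3 (mod 17); new modulus lcm = 1360.
    Write x = 72 + 80·t and substitute into x ≡ 3 (mod 17): 80·t ≡ 3 − 72 = -69 (mod 17).
    Reduce coefficients mod 17: 12·t ≡ 16 (mod 17).
    The inverse of 12 mod 17 is 10 (since 12·10 = 120 = 7·17 + 1), so t ≡ 10·16 = 160 ≡ 7 (mod 17).
    Then x = 72 + 80·7 = 632, valid modulo lcm(80, 17) = 1360: x ≡ 632 (mod 1360).
  Combine with x ≡ 0 (mod 3); new modulus lcm = 4080.
    Write x = 632 + 1360·t and substitute into x ≡ 0 (mod 3): 1360·t ≡ 0 − 632 = -632 (mod 3).
    Reduce coefficients mod 3: 1·t ≡ 1 (mod 3).
    So t ≡ 1 (mod 3).
    Then x = 632 + 1360·1 = 1992, valid modulo lcm(1360, 3) = 4080: x ≡ 1992 (mod 4080).
Verify against each original: 1992 mod 16 = 8, 1992 mod 5 = 2, 1992 mod 17 = 3, 1992 mod 3 = 0.

x ≡ 1992 (mod 4080).
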